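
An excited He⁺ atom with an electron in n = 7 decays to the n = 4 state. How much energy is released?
2.29076 eV

The energy levels are E_n = -13.6057 Z² eV / n².

Energy at n = 7: E_7 = -13.6057 × 2² / 7² = -1.11066939 eV
Energy at n = 4: E_4 = -13.6057 × 2² / 4² = -3.40142500 eV

For emission (electron falling to lower state), the photon energy is:
E_photon = E_7 - E_4 = |-1.11066939 - (-3.40142500)|
E_photon = 2.29076 eV

This energy is carried away by the emitted photon.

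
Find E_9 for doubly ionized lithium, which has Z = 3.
-1.512 eV

For hydrogen-like ions, the energy levels scale with Z²:
E_n = -13.6057 Z² / n² eV

For Li²⁺ (Z = 3) at n = 9:
E_9 = -13.6057 × 3² / 9²
E_9 = -13.6057 × 9 / 81
E_9 = -122.4513 / 81
E_9 = -1.512 eV

The energy is 9 times more negative than hydrogen at the same n due to the stronger nuclear charge.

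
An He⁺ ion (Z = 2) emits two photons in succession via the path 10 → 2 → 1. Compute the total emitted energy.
53.88 eV

The energy levels of He⁺ are E_n = -13.6057 × 2² / n² eV.

First transition (10 → 2):
ΔE₁ = |E_2 - E_10|
ΔE₁ = |-13.60570000 - (-0.54422800)| = 13.06147 eV

Second transition (2 → 1):
ΔE₂ = |E_1 - E_2|
ΔE₂ = |-54.42280000 - (-13.60570000)| = 40.81710 eV

Total energy released:
E_total = ΔE₁ + ΔE₂ = 13.06147 + 40.81710 = 53.88 eV

Note: This equals the direct transition 10 → 1: 53.88 eV ✓
Energy is conserved regardless of the path taken.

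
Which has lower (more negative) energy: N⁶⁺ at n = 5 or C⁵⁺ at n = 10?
N⁶⁺ at n = 5 (E = -26.66717 eV)

Using E_n = -13.6057 Z² / n² eV:

N⁶⁺ (Z = 7) at n = 5:
E = -13.6057 × 7² / 5² = -13.6057 × 49 / 25 = -26.66717200 eV

C⁵⁺ (Z = 6) at n = 10:
E = -13.6057 × 6² / 10² = -13.6057 × 36 / 100 = -4.89805200 eV

Since -26.66717200 eV < -4.89805200 eV,
N⁶⁺ at n = 5 is more tightly bound (requires more energy to ionize).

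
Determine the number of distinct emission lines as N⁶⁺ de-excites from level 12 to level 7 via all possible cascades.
15

The electron can occupy levels n = 7, 8, ..., 12 during de-excitation — that is m = 12 - 7 + 1 = 6 distinct levels.

The number of distinct spectral lines equals the number of ways to choose 2 of these m levels (each pair gives one possible emission transition):

Number of lines = m(m-1)/2 = 6×5/2 = 15

These correspond to all possible transitions between the 6 levels:
12 → 11, 12 → 10, 12 → 9, 12 → 8, 12 → 7, 11 → 10, 11 → 9, 11 → 8...

Each transition produces a photon with a unique energy (and thus wavelength). This count does not depend on Z.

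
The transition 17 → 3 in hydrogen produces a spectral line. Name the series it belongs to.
Paschen series

The spectral series in hydrogen are named based on the final (lower) energy level:
- Lyman series: n_final = 1 (ultraviolet)
- Balmer series: n_final = 2 (visible/near-UV)
- Paschen series: n_final = 3 (infrared)
- Brackett series: n_final = 4 (infrared)
- Pfund series: n_final = 5 (far infrared)

Since this transition ends at n = 3, it belongs to the Paschen series.

For reference, this 17 → 3 line has photon energy
ΔE = 13.6057 eV × (1/3² - 1/17²) = 1.464666 eV,
corresponding to wavelength λ = hc/ΔE = 1239.84 eV·nm / 1.464666 eV = 846.50 nm in the infrared region.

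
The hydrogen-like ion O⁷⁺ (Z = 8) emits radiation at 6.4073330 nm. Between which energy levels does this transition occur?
n = 6 → n = 2

First, find the photon energy from the wavelength (hc = 1239.84 eV·nm):
E = hc/λ = 1239.84 eV·nm / 6.4073330 nm = 193.50329 eV

The energy levels of O⁷⁺ satisfy E_n = -13.6057 × 8² / n² eV, so an emission n_i → n_f releases
ΔE = 13.6057 × 8² × (1/n_f² − 1/n_i²) eV.

Setting ΔE equal to the photon energy:
1/n_f² − 1/n_i² = 193.50329 / (13.6057 × 8²) = 0.22222222

Since 1/n_i² must be positive, we need 1/n_f² > 0.22222222, i.e. n_f ≤ 2. For each allowed n_f, solve n_i = (1/n_f² − 0.22222222)^(−1/2) and check whether it is a whole number:
  n_f = 1: 1/n_i² = 1.00000000 − 0.22222222 = 0.77777778 → n_i = 1.134  (not an integer) ✗
  n_f = 2: 1/n_i² = 0.25000000 − 0.22222222 = 0.02777778 → n_i = 6.000  → integer, n_i = 6 ✓

Only n_f = 2 gives an integer upper level, n_i = 6.

The transition is from n = 6 to n = 2 (emission).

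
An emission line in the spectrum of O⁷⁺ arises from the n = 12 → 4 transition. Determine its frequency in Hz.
1.1697e+16 Hz

First, find the transition energy:
E_12 = -13.6057 × 8² / 12² = -6.0469778 eV
E_4 = -13.6057 × 8² / 4² = -54.4228000 eV
|ΔE| = |E_4 - E_12| = 48.3758222 eV

Convert to Joules: E = 48.3758222 eV × (1.602177 × 10⁻¹⁹ J/eV) = 7.750663e-18 J

Using E = hf:
f = E/h = 7.750663e-18 J / (6.62607 × 10⁻³⁴ J·s)
f = 1.1697e+16 Hz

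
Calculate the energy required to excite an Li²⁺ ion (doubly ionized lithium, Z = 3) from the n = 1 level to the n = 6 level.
119.050 eV

The energy levels of a hydrogen-like atom are E_n = -13.6057 Z² eV / n².

Energy at n = 1: E_1 = -13.6057 × 3² / 1² = -122.451300 eV
Energy at n = 6: E_6 = -13.6057 × 3² / 6² = -3.401425 eV

The excitation energy is the difference:
ΔE = E_6 - E_1
ΔE = -3.401425 - (-122.451300)
ΔE = 119.050 eV

Since this is positive, energy must be absorbed (photon absorption).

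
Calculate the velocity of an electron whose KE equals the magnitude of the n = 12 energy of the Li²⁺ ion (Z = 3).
5.4692e+05 m/s (or 0.18243% of c)

The binding energy at n = 12 for Li²⁺ is:
E_12 = -13.6057 × 3²/12² = -0.85035625 eV
|E_12| = 0.85035625 eV

Convert to Joules:
KE = 0.85035625 eV × (1.602177 × 10⁻¹⁹ J/eV) = 1.362421e-19 J

Using KE = ½mv²:
v = √(2·KE/m_e)
v = √(2 × 1.362421e-19 J / 9.10938 × 10⁻³¹ kg)
v = 5.4692e+05 m/s

This is approximately 0.18243% the speed of light.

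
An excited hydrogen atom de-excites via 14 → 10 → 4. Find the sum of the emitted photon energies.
0.781 eV

The energy levels of hydrogen are E_n = -13.6057 / n² eV.

First transition (14 → 10):
ΔE₁ = |E_10 - E_14|
ΔE₁ = |-0.136057000 - (-0.069416837)| = 0.066640 eV

Second transition (10 → 4):
ΔE₂ = |E_4 - E_10|
ΔE₂ = |-0.850356250 - (-0.136057000)| = 0.714299 eV

Total energy released:
E_total = ΔE₁ + ΔE₂ = 0.066640 + 0.714299 = 0.781 eV

Note: This equals the direct transition 14 → 4: 0.781 eV ✓
Energy is conserved regardless of the path taken.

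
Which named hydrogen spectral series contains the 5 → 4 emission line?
Brackett series

The spectral series in hydrogen are named based on the final (lower) energy level:
- Lyman series: n_final = 1 (ultraviolet)
- Balmer series: n_final = 2 (visible/near-UV)
- Paschen series: n_final = 3 (infrared)
- Brackett series: n_final = 4 (infrared)
- Pfund series: n_final = 5 (far infrared)

Since this transition ends at n = 4, it belongs to the Brackett series.

For reference, this 5 → 4 line has photon energy
ΔE = 13.6057 eV × (1/4² - 1/5²) = 0.30612825000 eV,
corresponding to wavelength λ = hc/ΔE = 1239.84 eV·nm / 0.30612825000 eV = 4050.06725 nm in the infrared region.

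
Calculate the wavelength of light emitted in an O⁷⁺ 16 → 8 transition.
121.502 nm

First, find the transition energy using E_n = -13.6057 Z² / n² eV:
E_16 = -13.6057 × 8² / 16² = -3.401425 eV
E_8 = -13.6057 × 8² / 8² = -13.605700 eV

Photon energy: |ΔE| = |E_8 - E_16| = 10.204275 eV

Convert to wavelength using E = hc/λ with hc = 1239.84 eV·nm:
λ = hc/E = 1239.84 eV·nm / 10.204275 eV
λ = 121.502 nm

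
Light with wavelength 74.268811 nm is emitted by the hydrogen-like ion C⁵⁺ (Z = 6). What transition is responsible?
n = 13 → n = 5

First, find the photon energy from the wavelength (hc = 1239.84 eV·nm):
E = hc/λ = 1239.84 eV·nm / 74.268811 nm = 16.693952 eV

The energy levels of C⁵⁺ satisfy E_n = -13.6057 × 6² / n² eV, so an emission n_i → n_f releases
ΔE = 13.6057 × 6² × (1/n_f² − 1/n_i²) eV.

Setting ΔE equal to the photon energy:
1/n_f² − 1/n_i² = 16.693952 / (13.6057 × 6²) = 0.034082839

Since 1/n_i² must be positive, we need 1/n_f² > 0.034082839, i.e. n_f ≤ 5. For each allowed n_f, solve n_i = (1/n_f² − 0.034082839)^(−1/2) and check whether it is a whole number:
  n_f = 1: 1/n_i² = 1.000000000 − 0.034082839 = 0.965917161 → n_i = 1.017  (not an integer) ✗
  n_f = 2: 1/n_i² = 0.250000000 − 0.034082839 = 0.215917161 → n_i = 2.152  (not an integer) ✗
  n_f = 3: 1/n_i² = 0.111111111 − 0.034082839 = 0.077028272 → n_i = 3.603  (not an integer) ✗
  n_f = 4: 1/n_i² = 0.062500000 − 0.034082839 = 0.028417161 → n_i = 5.932  (not an integer) ✗
  n_f = 5: 1/n_i² = 0.040000000 − 0.034082839 = 0.005917161 → n_i = 13.000  → integer, n_i = 13 ✓

Only n_f = 5 gives an integer upper level, n_i = 13.

The transition is from n = 13 to n = 5 (emission).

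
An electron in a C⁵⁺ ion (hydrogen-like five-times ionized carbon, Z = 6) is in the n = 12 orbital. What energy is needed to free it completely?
3.4014 eV

The ionization energy is the energy needed to remove the electron completely (n → ∞).

For a hydrogen-like ion with Z = 6, E_n = -13.6057 Z² / n² eV.

At n = 12: E_12 = -13.6057 × 6² / 12² = -3.4014250 eV
At n = ∞: E_∞ = 0 eV

Ionization energy = E_∞ - E_12 = 0 - (-3.4014250) = 3.4014250 eV
Ionization energy ≈ 3.4014 eV

This is also called the binding energy of the electron in state n = 12.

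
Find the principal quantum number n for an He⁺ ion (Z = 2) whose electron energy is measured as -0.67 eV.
n = 9

The exact energy levels follow E_n = -13.6057 Z² / n² eV with Z = 2.

The measured value (-0.67 eV) is reported to only 2 significant figures, so we must test candidate n values and see which one matches to that precision.

Candidate energies:
  n = 7:  E = -13.6057 × 2² / 7² = -1.11067 eV
  n = 8:  E = -13.6057 × 2² / 8² = -0.85036 eV
  n = 9:  E = -13.6057 × 2² / 9² = -0.67189 eV  ← matches
  n = 10:  E = -13.6057 × 2² / 10² = -0.54423 eV
  n = 11:  E = -13.6057 × 2² / 11² = -0.44978 eV

Checking against the measurement of -0.67 eV (2 sig figs), only n = 9 agrees:
E_9 = -0.67189 eV, which rounds to -0.67 eV ✓

Therefore n = 9.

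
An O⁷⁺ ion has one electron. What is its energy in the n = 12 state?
-6.05 eV

For hydrogen-like ions, the energy levels scale with Z²:
E_n = -13.6057 Z² / n² eV

For O⁷⁺ (Z = 8) at n = 12:
E_12 = -13.6057 × 8² / 12²
E_12 = -13.6057 × 64 / 144
E_12 = -870.7648 / 144
E_12 = -6.05 eV

The energy is 64 times more negative than hydrogen at the same n due to the stronger nuclear charge.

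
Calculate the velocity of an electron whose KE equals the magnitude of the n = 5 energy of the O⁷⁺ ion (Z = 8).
3.5003e+06 m/s (or 1.17% of c)

The binding energy at n = 5 for O⁷⁺ is:
E_5 = -13.6057 × 8²/5² = -34.830592 eV
|E_5| = 34.830592 eV

Convert to Joules:
KE = 34.830592 eV × (1.602177 × 10⁻¹⁹ J/eV) = 5.580477e-18 J

Using KE = ½mv²:
v = √(2·KE/m_e)
v = √(2 × 5.580477e-18 J / 9.10938 × 10⁻³¹ kg)
v = 3.5003e+06 m/s

This is approximately 1.17% the speed of light.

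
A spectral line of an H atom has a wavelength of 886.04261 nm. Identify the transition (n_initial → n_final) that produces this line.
n = 11 → n = 3

First, find the photon energy from the wavelength (hc = 1239.84 eV·nm):
E = hc/λ = 1239.84 eV·nm / 886.04261 nm = 1.3993006 eV

The energy levels of hydrogen satisfy E_n = -13.6057 / n² eV, so an emission n_i → n_f releases
ΔE = 13.6057 × (1/n_f² − 1/n_i²) eV.

Setting ΔE equal to the photon energy:
1/n_f² − 1/n_i² = 1.3993006 / 13.6057 = 0.10284665

Since 1/n_i² must be positive, we need 1/n_f² > 0.10284665, i.e. n_f ≤ 3. For each allowed n_f, solve n_i = (1/n_f² − 0.10284665)^(−1/2) and check whether it is a whole number:
  n_f = 1: 1/n_i² = 1.00000000 − 0.10284665 = 0.89715335 → n_i = 1.056  (not an integer) ✗
  n_f = 2: 1/n_i² = 0.25000000 − 0.10284665 = 0.14715335 → n_i = 2.607  (not an integer) ✗
  n_f = 3: 1/n_i² = 0.11111111 − 0.10284665 = 0.00826446 → n_i = 11.000  → integer, n_i = 11 ✓

Only n_f = 3 gives an integer upper level, n_i = 11.

The transition is from n = 11 to n = 3 (emission).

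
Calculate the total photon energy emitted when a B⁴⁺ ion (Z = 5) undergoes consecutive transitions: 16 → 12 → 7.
5.613002 eV

The energy levels of B⁴⁺ are E_n = -13.6057 × 5² / n² eV.

First transition (16 → 12):
ΔE₁ = |E_12 - E_16|
ΔE₁ = |-2.362100694444 - (-1.328681640625)| = 1.033419054 eV

Second transition (12 → 7):
ΔE₂ = |E_7 - E_12|
ΔE₂ = |-6.941683673469 - (-2.362100694444)| = 4.579582979 eV

Total energy released:
E_total = ΔE₁ + ΔE₂ = 1.033419054 + 4.579582979 = 5.613002 eV

Note: This equals the direct transition 16 → 7: 5.613002 eV ✓
Energy is conserved regardless of the path taken.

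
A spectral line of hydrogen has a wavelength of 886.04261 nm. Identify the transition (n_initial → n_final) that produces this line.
n = 11 → n = 3

First, find the photon energy from the wavelength (hc = 1239.84 eV·nm):
E = hc/λ = 1239.84 eV·nm / 886.04261 nm = 1.3993006 eV

The energy levels of hydrogen satisfy E_n = -13.6057 / n² eV, so an emission n_i → n_f releases
ΔE = 13.6057 × (1/n_f² − 1/n_i²) eV.

Setting ΔE equal to the photon energy:
1/n_f² − 1/n_i² = 1.3993006 / 13.6057 = 0.10284665

Since 1/n_i² must be positive, we need 1/n_f² > 0.10284665, i.e. n_f ≤ 3. For each allowed n_f, solve n_i = (1/n_f² − 0.10284665)^(−1/2) and check whether it is a whole number:
  n_f = 1: 1/n_i² = 1.00000000 − 0.10284665 = 0.89715335 → n_i = 1.056  (not an integer) ✗
  n_f = 2: 1/n_i² = 0.25000000 − 0.10284665 = 0.14715335 → n_i = 2.607  (not an integer) ✗
  n_f = 3: 1/n_i² = 0.11111111 − 0.10284665 = 0.00826446 → n_i = 11.000  → integer, n_i = 11 ✓

Only n_f = 3 gives an integer upper level, n_i = 11.

The transition is from n = 11 to n = 3 (emission).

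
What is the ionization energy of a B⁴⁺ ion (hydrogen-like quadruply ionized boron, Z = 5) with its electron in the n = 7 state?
6.9417 eV

The ionization energy is the energy needed to remove the electron completely (n → ∞).

For a hydrogen-like ion with Z = 5, E_n = -13.6057 Z² / n² eV.

At n = 7: E_7 = -13.6057 × 5² / 7² = -6.9416837 eV
At n = ∞: E_∞ = 0 eV

Ionization energy = E_∞ - E_7 = 0 - (-6.9416837) = 6.9416837 eV
Ionization energy ≈ 6.9417 eV

This is also called the binding energy of the electron in state n = 7.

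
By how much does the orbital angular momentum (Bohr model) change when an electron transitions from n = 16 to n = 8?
8.4366e-34 J·s (or 8ℏ)

In the Bohr model, L_n = nℏ where ℏ = 1.054572e-34 J·s.

L_16 = 16ℏ = 1.687315e-33 J·s
L_8 = 8ℏ = 8.436576e-34 J·s

ΔL = L_16 - L_8 = (16 - 8)ℏ = 8ℏ
ΔL = 8 × 1.054572e-34 J·s = 8.4366e-34 J·s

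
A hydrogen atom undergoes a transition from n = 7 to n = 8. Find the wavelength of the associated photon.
19051.52 nm

First, find the transition energy using E_n = -13.6057 / n² eV:
E_7 = -13.6057 / 7² = -0.2776673469 eV
E_8 = -13.6057 / 8² = -0.2125890625 eV

Photon energy: |ΔE| = |E_8 - E_7| = 0.0650782844 eV

Convert to wavelength using E = hc/λ with hc = 1239.84 eV·nm:
λ = hc/E = 1239.84 eV·nm / 0.0650782844 eV
λ = 19051.52 nm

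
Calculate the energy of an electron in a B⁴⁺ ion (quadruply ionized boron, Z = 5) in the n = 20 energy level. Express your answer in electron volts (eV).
-0.850356 eV

The energy levels of a hydrogen-like atom are given by:
E_n = -13.6057 Z² / n² eV  (with Z = 5 for B⁴⁺)

For n = 20:
E_20 = -13.6057 × 5² / 20²
E_20 = -13.6057 × 25 / 400
E_20 = -0.850356 eV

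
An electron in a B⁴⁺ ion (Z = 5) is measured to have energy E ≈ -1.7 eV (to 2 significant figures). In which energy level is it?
n = 14

The exact energy levels follow E_n = -13.6057 Z² / n² eV with Z = 5.

The measured value (-1.7 eV) is reported to only 2 significant figures, so we must test candidate n values and see which one matches to that precision.

Candidate energies:
  n = 12:  E = -13.6057 × 5² / 12² = -2.36210 eV
  n = 13:  E = -13.6057 × 5² / 13² = -2.01268 eV
  n = 14:  E = -13.6057 × 5² / 14² = -1.73542 eV  ← matches
  n = 15:  E = -13.6057 × 5² / 15² = -1.51174 eV
  n = 16:  E = -13.6057 × 5² / 16² = -1.32868 eV

Checking against the measurement of -1.7 eV (2 sig figs), only n = 14 agrees:
E_14 = -1.73542 eV, which rounds to -1.7 eV ✓

Therefore n = 14.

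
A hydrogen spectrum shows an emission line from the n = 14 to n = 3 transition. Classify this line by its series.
Paschen series

The spectral series in hydrogen are named based on the final (lower) energy level:
- Lyman series: n_final = 1 (ultraviolet)
- Balmer series: n_final = 2 (visible/near-UV)
- Paschen series: n_final = 3 (infrared)
- Brackett series: n_final = 4 (infrared)
- Pfund series: n_final = 5 (far infrared)

Since this transition ends at n = 3, it belongs to the Paschen series.

For reference, this 14 → 3 line has photon energy
ΔE = 13.6057 eV × (1/3² - 1/14²) = 1.4423276 eV,
corresponding to wavelength λ = hc/ΔE = 1239.84 eV·nm / 1.4423276 eV = 859.611 nm in the infrared region.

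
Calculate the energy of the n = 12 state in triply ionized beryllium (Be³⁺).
-1.5117 eV

For hydrogen-like ions, the energy levels scale with Z²:
E_n = -13.6057 Z² / n² eV

For Be³⁺ (Z = 4) at n = 12:
E_12 = -13.6057 × 4² / 12²
E_12 = -13.6057 × 16 / 144
E_12 = -217.6912 / 144
E_12 = -1.5117 eV

The energy is 16 times more negative than hydrogen at the same n due to the stronger nuclear charge.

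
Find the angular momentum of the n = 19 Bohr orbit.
2.00e-33 J·s (or 19ℏ)

In the Bohr model, angular momentum is quantized:
L = nℏ

where ℏ = h/(2π) = 1.0546e-34 J·s

For n = 19:
L = 19 × 1.0546e-34 J·s
L = 2.00e-33 J·s

This can also be written as L = 19ℏ.
The angular momentum is an integer multiple of the reduced Planck constant.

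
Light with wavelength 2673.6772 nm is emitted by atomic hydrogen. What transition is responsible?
n = 13 → n = 5

First, find the photon energy from the wavelength (hc = 1239.84 eV·nm):
E = hc/λ = 1239.84 eV·nm / 2673.6772 nm = 0.46372090 eV

The energy levels of hydrogen satisfy E_n = -13.6057 / n² eV, so an emission n_i → n_f releases
ΔE = 13.6057 × (1/n_f² − 1/n_i²) eV.

Setting ΔE equal to the photon energy:
1/n_f² − 1/n_i² = 0.46372090 / 13.6057 = 0.034082840

Since 1/n_i² must be positive, we need 1/n_f² > 0.034082840, i.e. n_f ≤ 5. For each allowed n_f, solve n_i = (1/n_f² − 0.034082840)^(−1/2) and check whether it is a whole number:
  n_f = 1: 1/n_i² = 1.000000000 − 0.034082840 = 0.965917160 → n_i = 1.017  (not an integer) ✗
  n_f = 2: 1/n_i² = 0.250000000 − 0.034082840 = 0.215917160 → n_i = 2.152  (not an integer) ✗
  n_f = 3: 1/n_i² = 0.111111111 − 0.034082840 = 0.077028271 → n_i = 3.603  (not an integer) ✗
  n_f = 4: 1/n_i² = 0.062500000 − 0.034082840 = 0.028417160 → n_i = 5.932  (not an integer) ✗
  n_f = 5: 1/n_i² = 0.040000000 − 0.034082840 = 0.005917160 → n_i = 13.000  → integer, n_i = 13 ✓

Only n_f = 5 gives an integer upper level, n_i = 13.

The transition is from n = 13 to n = 5 (emission).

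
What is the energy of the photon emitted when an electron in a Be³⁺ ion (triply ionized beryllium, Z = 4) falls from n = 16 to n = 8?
2.55107 eV

The energy levels are E_n = -13.6057 Z² eV / n².

Energy at n = 16: E_16 = -13.6057 × 4² / 16² = -0.85035625 eV
Energy at n = 8: E_8 = -13.6057 × 4² / 8² = -3.40142500 eV

For emission (electron falling to lower state), the photon energy is:
E_photon = E_16 - E_8 = |-0.85035625 - (-3.40142500)|
E_photon = 2.55107 eV

This energy is carried away by the emitted photon.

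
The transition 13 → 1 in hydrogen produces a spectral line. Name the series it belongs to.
Lyman series

The spectral series in hydrogen are named based on the final (lower) energy level:
- Lyman series: n_final = 1 (ultraviolet)
- Balmer series: n_final = 2 (visible/near-UV)
- Paschen series: n_final = 3 (infrared)
- Brackett series: n_final = 4 (infrared)
- Pfund series: n_final = 5 (far infrared)

Since this transition ends at n = 1, it belongs to the Lyman series.

For reference, this 13 → 1 line has photon energy
ΔE = 13.6057 eV × (1/1² - 1/13²) = 13.5251929 eV,
corresponding to wavelength λ = hc/ΔE = 1239.84 eV·nm / 13.5251929 eV = 91.66893 nm in the ultraviolet region.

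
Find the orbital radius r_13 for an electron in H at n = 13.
8.943095 nm (or 89.430948 Å)

The Bohr radius formula is:
r_n = n² a₀ / Z

where a₀ = 0.052917721 nm is the Bohr radius.

For H (Z = 1) at n = 13:
r_13 = 13² × 0.052917721 nm / 1
r_13 = 169 × 0.052917721 nm / 1
r_13 = 8.9430948 nm / 1
r_13 = 8.943095 nm

The electron orbits at approximately 8.943095 nm from the nucleus.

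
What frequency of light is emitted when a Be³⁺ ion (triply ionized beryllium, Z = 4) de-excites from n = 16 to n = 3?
5.6430e+15 Hz

First, find the transition energy:
E_16 = -13.6057 × 4² / 16² = -0.850356 eV
E_3 = -13.6057 × 4² / 3² = -24.187911 eV
|ΔE| = |E_3 - E_16| = 23.337555 eV

Convert to Joules: E = 23.337555 eV × (1.602177 × 10⁻¹⁹ J/eV) = 3.739089e-18 J

Using E = hf:
f = E/h = 3.739089e-18 J / (6.62607 × 10⁻³⁴ J·s)
f = 5.6430e+15 Hz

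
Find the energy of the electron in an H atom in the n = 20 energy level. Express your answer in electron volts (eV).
-0.03401 eV

The energy levels of a hydrogen-like atom are given by:
E_n = -13.6057 eV / n²

For n = 20:
E_20 = -13.6057 eV / 20²
E_20 = -13.6057 eV / 400
E_20 = -0.03401 eV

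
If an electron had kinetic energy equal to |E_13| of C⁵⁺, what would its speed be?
1.01e+06 m/s (or 0.336800% of c)

The binding energy at n = 13 for C⁵⁺ is:
E_13 = -13.6057 × 6²/13² = -2.89825562 eV
|E_13| = 2.89825562 eV

Convert to Joules:
KE = 2.89825562 eV × (1.602177 × 10⁻¹⁹ J/eV) = 4.6435e-19 J

Using KE = ½mv²:
v = √(2·KE/m_e)
v = √(2 × 4.6435e-19 J / 9.10938 × 10⁻³¹ kg)
v = 1.01e+06 m/s

This is approximately 0.336800% the speed of light.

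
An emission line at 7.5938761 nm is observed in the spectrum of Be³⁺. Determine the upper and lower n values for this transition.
n = 2 → n = 1

First, find the photon energy from the wavelength (hc = 1239.84 eV·nm):
E = hc/λ = 1239.84 eV·nm / 7.5938761 nm = 163.26840 eV

The energy levels of Be³⁺ satisfy E_n = -13.6057 × 4² / n² eV, so an emission n_i → n_f releases
ΔE = 13.6057 × 4² × (1/n_f² − 1/n_i²) eV.

Setting ΔE equal to the photon energy:
1/n_f² − 1/n_i² = 163.26840 / (13.6057 × 4²) = 0.75000000

Since 1/n_i² must be positive, we need 1/n_f² > 0.75000000, i.e. n_f ≤ 1. For each allowed n_f, solve n_i = (1/n_f² − 0.75000000)^(−1/2) and check whether it is a whole number:
  n_f = 1: 1/n_i² = 1.00000000 − 0.75000000 = 0.25000000 → n_i = 2.000  → integer, n_i = 2 ✓

Only n_f = 1 gives an integer upper level, n_i = 2.

The transition is from n = 2 to n = 1 (emission).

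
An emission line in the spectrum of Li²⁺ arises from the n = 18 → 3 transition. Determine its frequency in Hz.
3.19846e+15 Hz

First, find the transition energy:
E_18 = -13.6057 × 3² / 18² = -0.37793611 eV
E_3 = -13.6057 × 3² / 3² = -13.60570000 eV
|ΔE| = |E_3 - E_18| = 13.22776389 eV

Convert to Joules: E = 13.22776389 eV × (1.602177 × 10⁻¹⁹ J/eV) = 2.1193219e-18 J

Using E = hf:
f = E/h = 2.1193219e-18 J / (6.62607 × 10⁻³⁴ J·s)
f = 3.19846e+15 Hz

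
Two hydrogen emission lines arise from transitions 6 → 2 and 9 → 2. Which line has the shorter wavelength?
9 → 2

Calculate the energy for each transition:

Transition 6 → 2:
ΔE₁ = |E_2 - E_6| = |-13.6057/2² - (-13.6057/6²)|
ΔE₁ = |-3.401425000 - (-0.377936111)| = 3.023489 eV

Transition 9 → 2:
ΔE₂ = |E_2 - E_9| = |-13.6057/2² - (-13.6057/9²)|
ΔE₂ = |-3.401425000 - (-0.167971605)| = 3.233453 eV

Since 3.233453 eV > 3.023489 eV, the transition 9 → 2 emits the more energetic photon.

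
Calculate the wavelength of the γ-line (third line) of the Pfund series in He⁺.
934.63 nm

The lines of a series are numbered from the longest wavelength (smallest ΔE) outward; the third line is the transition from n = n_f + 3 to n_f.
The Pfund series has all transitions ending at n_f = 5.

For He⁺ (Z = 2), the third line (γ-line) is the jump from n = 8 to n = 5:
E_8 = -13.6057 × 2² / 8² = -0.850356 eV
E_5 = -13.6057 × 2² / 5² = -2.176912 eV
ΔE = E_8 - E_5 = 1.326556 eV

λ = hc/E = 1239.84 eV·nm / 1.326556 eV
λ = 934.63 nm

This is the γ-line of the Pfund series in He⁺.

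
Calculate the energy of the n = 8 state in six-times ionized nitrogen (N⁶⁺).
-10.41686 eV

For hydrogen-like ions, the energy levels scale with Z²:
E_n = -13.6057 Z² / n² eV

For N⁶⁺ (Z = 7) at n = 8:
E_8 = -13.6057 × 7² / 8²
E_8 = -13.6057 × 49 / 64
E_8 = -666.6793 / 64
E_8 = -10.41686 eV

The energy is 49 times more negative than hydrogen at the same n due to the stronger nuclear charge.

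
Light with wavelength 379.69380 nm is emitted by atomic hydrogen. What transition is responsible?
n = 10 → n = 2

First, find the photon energy from the wavelength (hc = 1239.84 eV·nm):
E = hc/λ = 1239.84 eV·nm / 379.69380 nm = 3.2653680 eV

The energy levels of hydrogen satisfy E_n = -13.6057 / n² eV, so an emission n_i → n_f releases
ΔE = 13.6057 × (1/n_f² − 1/n_i²) eV.

Setting ΔE equal to the photon energy:
1/n_f² − 1/n_i² = 3.2653680 / 13.6057 = 0.24000000

Since 1/n_i² must be positive, we need 1/n_f² > 0.24000000, i.e. n_f ≤ 2. For each allowed n_f, solve n_i = (1/n_f² − 0.24000000)^(−1/2) and check whether it is a whole number:
  n_f = 1: 1/n_i² = 1.00000000 − 0.24000000 = 0.76000000 → n_i = 1.147  (not an integer) ✗
  n_f = 2: 1/n_i² = 0.25000000 − 0.24000000 = 0.01000000 → n_i = 10.000  → integer, n_i = 10 ✓

Only n_f = 2 gives an integer upper level, n_i = 10.

The transition is from n = 10 to n = 2 (emission).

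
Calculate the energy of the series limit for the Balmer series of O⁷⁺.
217.69 eV

The series limit corresponds to the transition from n = ∞ to n = 2.
This is the highest energy (shortest wavelength) transition in the Balmer series.

E_∞ = 0 eV
E_2 = -13.6057 × 8² / 2² = -217.69 eV

Energy at series limit:
ΔE = E_∞ - E_2 = 0 - (-217.69) = 217.69 eV

This energy equals the ionization energy from the n = 2 state of O⁷⁺.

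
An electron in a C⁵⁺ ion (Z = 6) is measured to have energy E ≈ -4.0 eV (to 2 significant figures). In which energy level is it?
n = 11

The exact energy levels follow E_n = -13.6057 Z² / n² eV with Z = 6.

The measured value (-4.0 eV) is reported to only 2 significant figures, so we must test candidate n values and see which one matches to that precision.

Candidate energies:
  n = 9:  E = -13.6057 × 6² / 9² = -6.04698 eV
  n = 10:  E = -13.6057 × 6² / 10² = -4.89805 eV
  n = 11:  E = -13.6057 × 6² / 11² = -4.04798 eV  ← matches
  n = 12:  E = -13.6057 × 6² / 12² = -3.40143 eV
  n = 13:  E = -13.6057 × 6² / 13² = -2.89826 eV

Checking against the measurement of -4.0 eV (2 sig figs), only n = 11 agrees:
E_11 = -4.04798 eV, which rounds to -4.0 eV ✓

Therefore n = 11.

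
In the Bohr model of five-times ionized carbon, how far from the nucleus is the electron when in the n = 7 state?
0.432161 nm (or 4.321614 Å)

The Bohr radius formula is:
r_n = n² a₀ / Z

where a₀ = 0.052917721 nm is the Bohr radius.

For C⁵⁺ (Z = 6) at n = 7:
r_7 = 7² × 0.052917721 nm / 6
r_7 = 49 × 0.052917721 nm / 6
r_7 = 2.5929683 nm / 6
r_7 = 0.432161 nm

The electron orbits at approximately 0.432161 nm from the nucleus.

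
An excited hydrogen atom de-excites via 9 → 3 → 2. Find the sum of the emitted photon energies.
3.23345 eV

The energy levels of hydrogen are E_n = -13.6057 / n² eV.

First transition (9 → 3):
ΔE₁ = |E_3 - E_9|
ΔE₁ = |-1.51174444444 - (-0.16797160494)| = 1.34377284 eV

Second transition (3 → 2):
ΔE₂ = |E_2 - E_3|
ΔE₂ = |-3.40142500000 - (-1.51174444444)| = 1.88968056 eV

Total energy released:
E_total = ΔE₁ + ΔE₂ = 1.34377284 + 1.88968056 = 3.23345 eV

Note: This equals the direct transition 9 → 2: 3.23345 eV ✓
Energy is conserved regardless of the path taken.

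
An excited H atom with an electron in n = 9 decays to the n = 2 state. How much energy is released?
3.2335 eV

The energy levels are E_n = -13.6057 eV / n².

Energy at n = 9: E_9 = -13.6057 / 9² = -0.1679716 eV
Energy at n = 2: E_2 = -13.6057 / 2² = -3.4014250 eV

For emission (electron falling to lower state), the photon energy is:
E_photon = E_9 - E_2 = |-0.1679716 - (-3.4014250)|
E_photon = 3.2335 eV

This energy is carried away by the emitted photon.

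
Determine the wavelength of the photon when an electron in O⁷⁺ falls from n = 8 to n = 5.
58.4144 nm

First, find the transition energy using E_n = -13.6057 Z² / n² eV:
E_8 = -13.6057 × 8² / 8² = -13.605700 eV
E_5 = -13.6057 × 8² / 5² = -34.830592 eV

Photon energy: |ΔE| = |E_5 - E_8| = 21.224892 eV

Convert to wavelength using E = hc/λ with hc = 1239.84 eV·nm:
λ = hc/E = 1239.84 eV·nm / 21.224892 eV
λ = 58.4144 nm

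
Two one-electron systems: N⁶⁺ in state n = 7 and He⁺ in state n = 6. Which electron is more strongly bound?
N⁶⁺ at n = 7 (E = -13.6057 eV)

Using E_n = -13.6057 Z² / n² eV:

N⁶⁺ (Z = 7) at n = 7:
E = -13.6057 × 7² / 7² = -13.6057 × 49 / 49 = -13.6057000 eV

He⁺ (Z = 2) at n = 6:
E = -13.6057 × 2² / 6² = -13.6057 × 4 / 36 = -1.5117444 eV

Since -13.6057000 eV < -1.5117444 eV,
N⁶⁺ at n = 7 is more tightly bound (requires more energy to ionize).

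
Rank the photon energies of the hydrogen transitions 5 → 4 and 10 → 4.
10 → 4

Calculate the energy for each transition:

Transition 5 → 4:
ΔE₁ = |E_4 - E_5| = |-13.6057/4² - (-13.6057/5²)|
ΔE₁ = |-0.8503562500 - (-0.5442280000)| = 0.3061283 eV

Transition 10 → 4:
ΔE₂ = |E_4 - E_10| = |-13.6057/4² - (-13.6057/10²)|
ΔE₂ = |-0.8503562500 - (-0.1360570000)| = 0.7142993 eV

Since 0.7142993 eV > 0.3061283 eV, the transition 10 → 4 emits the more energetic photon.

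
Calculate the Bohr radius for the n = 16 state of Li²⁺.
4.5156 nm (or 45.1564 Å)

The Bohr radius formula is:
r_n = n² a₀ / Z

where a₀ = 0.0529177 nm is the Bohr radius.

For Li²⁺ (Z = 3) at n = 16:
r_16 = 16² × 0.0529177 nm / 3
r_16 = 256 × 0.0529177 nm / 3
r_16 = 13.54693 nm / 3
r_16 = 4.5156 nm

The electron orbits at approximately 4.5156 nm from the nucleus.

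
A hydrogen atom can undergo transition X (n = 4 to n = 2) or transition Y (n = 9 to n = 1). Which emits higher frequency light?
9 → 1

Calculate the energy for each transition:

Transition 4 → 2:
ΔE₁ = |E_2 - E_4| = |-13.6057/2² - (-13.6057/4²)|
ΔE₁ = |-3.4014250000 - (-0.8503562500)| = 2.5510688 eV

Transition 9 → 1:
ΔE₂ = |E_1 - E_9| = |-13.6057/1² - (-13.6057/9²)|
ΔE₂ = |-13.6057000000 - (-0.1679716049)| = 13.4377284 eV

Since 13.4377284 eV > 2.5510688 eV, the transition 9 → 1 emits the more energetic photon.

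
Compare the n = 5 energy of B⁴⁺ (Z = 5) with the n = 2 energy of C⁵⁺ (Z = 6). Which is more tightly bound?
C⁵⁺ at n = 2 (E = -122.451 eV)

Using E_n = -13.6057 Z² / n² eV:

B⁴⁺ (Z = 5) at n = 5:
E = -13.6057 × 5² / 5² = -13.6057 × 25 / 25 = -13.605700 eV

C⁵⁺ (Z = 6) at n = 2:
E = -13.6057 × 6² / 2² = -13.6057 × 36 / 4 = -122.451300 eV

Since -122.451300 eV < -13.605700 eV,
C⁵⁺ at n = 2 is more tightly bound (requires more energy to ionize).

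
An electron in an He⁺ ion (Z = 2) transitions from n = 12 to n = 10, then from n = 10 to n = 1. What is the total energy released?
54.045 eV

The energy levels of He⁺ are E_n = -13.6057 × 2² / n² eV.

First transition (12 → 10):
ΔE₁ = |E_10 - E_12|
ΔE₁ = |-0.544228000 - (-0.377936111)| = 0.166292 eV

Second transition (10 → 1):
ΔE₂ = |E_1 - E_10|
ΔE₂ = |-54.422800000 - (-0.544228000)| = 53.878572 eV

Total energy released:
E_total = ΔE₁ + ΔE₂ = 0.166292 + 53.878572 = 54.045 eV

Note: This equals the direct transition 12 → 1: 54.045 eV ✓
Energy is conserved regardless of the path taken.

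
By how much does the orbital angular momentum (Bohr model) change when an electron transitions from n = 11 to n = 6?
5.27286e-34 J·s (or 5ℏ)

In the Bohr model, L_n = nℏ where ℏ = 1.0545718e-34 J·s.

L_11 = 11ℏ = 1.1600290e-33 J·s
L_6 = 6ℏ = 6.3274308e-34 J·s

ΔL = L_11 - L_6 = (11 - 6)ℏ = 5ℏ
ΔL = 5 × 1.0545718e-34 J·s = 5.27286e-34 J·s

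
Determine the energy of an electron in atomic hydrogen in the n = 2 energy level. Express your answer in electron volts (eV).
-3.40143 eV

The energy levels of a hydrogen-like atom are given by:
E_n = -13.6057 eV / n²

For n = 2:
E_2 = -13.6057 eV / 2²
E_2 = -13.6057 eV / 4
E_2 = -3.40143 eV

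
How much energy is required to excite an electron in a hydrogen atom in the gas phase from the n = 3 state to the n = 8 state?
1.29916 eV

The energy levels of a hydrogen-like atom are E_n = -13.6057 eV / n².

Energy at n = 3: E_3 = -13.6057 / 3² = -1.51174444 eV
Energy at n = 8: E_8 = -13.6057 / 8² = -0.21258906 eV

The excitation energy is the difference:
ΔE = E_8 - E_3
ΔE = -0.21258906 - (-1.51174444)
ΔE = 1.29916 eV

Since this is positive, energy must be absorbed (photon absorption).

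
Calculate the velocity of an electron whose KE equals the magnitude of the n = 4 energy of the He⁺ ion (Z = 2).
1.0938e+06 m/s (or 0.36487% of c)

The binding energy at n = 4 for He⁺ is:
E_4 = -13.6057 × 2²/4² = -3.4014250 eV
|E_4| = 3.4014250 eV

Convert to Joules:
KE = 3.4014250 eV × (1.602177 × 10⁻¹⁹ J/eV) = 5.449685e-19 J

Using KE = ½mv²:
v = √(2·KE/m_e)
v = √(2 × 5.449685e-19 J / 9.10938 × 10⁻³¹ kg)
v = 1.0938e+06 m/s

This is approximately 0.36487% the speed of light.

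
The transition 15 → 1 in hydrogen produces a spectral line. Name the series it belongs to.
Lyman series

The spectral series in hydrogen are named based on the final (lower) energy level:
- Lyman series: n_final = 1 (ultraviolet)
- Balmer series: n_final = 2 (visible/near-UV)
- Paschen series: n_final = 3 (infrared)
- Brackett series: n_final = 4 (infrared)
- Pfund series: n_final = 5 (far infrared)

Since this transition ends at n = 1, it belongs to the Lyman series.

For reference, this 15 → 1 line has photon energy
ΔE = 13.6057 eV × (1/1² - 1/15²) = 13.5452302 eV,
corresponding to wavelength λ = hc/ΔE = 1239.84 eV·nm / 13.5452302 eV = 91.53333 nm in the ultraviolet region.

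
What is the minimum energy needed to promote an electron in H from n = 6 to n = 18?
0.3359 eV

The energy levels of a hydrogen-like atom are E_n = -13.6057 eV / n².

Energy at n = 6: E_6 = -13.6057 / 6² = -0.3779361 eV
Energy at n = 18: E_18 = -13.6057 / 18² = -0.0419929 eV

The excitation energy is the difference:
ΔE = E_18 - E_6
ΔE = -0.0419929 - (-0.3779361)
ΔE = 0.3359 eV

Since this is positive, energy must be absorbed (photon absorption).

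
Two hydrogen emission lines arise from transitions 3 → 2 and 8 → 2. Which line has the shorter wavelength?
8 → 2

Calculate the energy for each transition:

Transition 3 → 2:
ΔE₁ = |E_2 - E_3| = |-13.6057/2² - (-13.6057/3²)|
ΔE₁ = |-3.401425000000 - (-1.511744444444)| = 1.889680556 eV

Transition 8 → 2:
ΔE₂ = |E_2 - E_8| = |-13.6057/2² - (-13.6057/8²)|
ΔE₂ = |-3.401425000000 - (-0.212589062500)| = 3.188835938 eV

Since 3.188835938 eV > 1.889680556 eV, the transition 8 → 2 emits the more energetic photon.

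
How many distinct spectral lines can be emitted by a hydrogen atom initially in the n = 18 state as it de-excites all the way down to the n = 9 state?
45

The electron can occupy levels n = 9, 10, ..., 18 during de-excitation — that is m = 18 - 9 + 1 = 10 distinct levels.

The number of distinct spectral lines equals the number of ways to choose 2 of these m levels (each pair gives one possible emission transition):

Number of lines = m(m-1)/2 = 10×9/2 = 45

These correspond to all possible transitions between the 10 levels:
18 → 17, 18 → 16, 18 → 15, 18 → 14, 18 → 13, 18 → 12, 18 → 11, 18 → 10...

Each transition produces a photon with a unique energy (and thus wavelength). This count does not depend on Z.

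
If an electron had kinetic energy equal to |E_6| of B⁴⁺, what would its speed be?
1.8231e+06 m/s (or 0.61% of c)

The binding energy at n = 6 for B⁴⁺ is:
E_6 = -13.6057 × 5²/6² = -9.4484028 eV
|E_6| = 9.4484028 eV

Convert to Joules:
KE = 9.4484028 eV × (1.602177 × 10⁻¹⁹ J/eV) = 1.513801e-18 J

Using KE = ½mv²:
v = √(2·KE/m_e)
v = √(2 × 1.513801e-18 J / 9.10938 × 10⁻³¹ kg)
v = 1.8231e+06 m/s

This is approximately 0.61% the speed of light.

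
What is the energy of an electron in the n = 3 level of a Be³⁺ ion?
-24.187911 eV

For hydrogen-like ions, the energy levels scale with Z²:
E_n = -13.6057 Z² / n² eV

For Be³⁺ (Z = 4) at n = 3:
E_3 = -13.6057 × 4² / 3²
E_3 = -13.6057 × 16 / 9
E_3 = -217.6912 / 9
E_3 = -24.187911 eV

The energy is 16 times more negative than hydrogen at the same n due to the stronger nuclear charge.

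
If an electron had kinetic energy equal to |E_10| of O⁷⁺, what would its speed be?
1.7502e+06 m/s (or 0.584% of c)

The binding energy at n = 10 for O⁷⁺ is:
E_10 = -13.6057 × 8²/10² = -8.7076480 eV
|E_10| = 8.7076480 eV

Convert to Joules:
KE = 8.7076480 eV × (1.602177 × 10⁻¹⁹ J/eV) = 1.395119e-18 J

Using KE = ½mv²:
v = √(2·KE/m_e)
v = √(2 × 1.395119e-18 J / 9.10938 × 10⁻³¹ kg)
v = 1.7502e+06 m/s

This is approximately 0.584% the speed of light.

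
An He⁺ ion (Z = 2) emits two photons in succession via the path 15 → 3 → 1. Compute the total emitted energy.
54.181 eV

The energy levels of He⁺ are E_n = -13.6057 × 2² / n² eV.

First transition (15 → 3):
ΔE₁ = |E_3 - E_15|
ΔE₁ = |-6.046977778 - (-0.241879111)| = 5.805099 eV

Second transition (3 → 1):
ΔE₂ = |E_1 - E_3|
ΔE₂ = |-54.422800000 - (-6.046977778)| = 48.375822 eV

Total energy released:
E_total = ΔE₁ + ΔE₂ = 5.805099 + 48.375822 = 54.181 eV

Note: This equals the direct transition 15 → 1: 54.181 eV ✓
Energy is conserved regardless of the path taken.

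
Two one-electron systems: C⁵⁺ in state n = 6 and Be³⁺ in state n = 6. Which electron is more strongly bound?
C⁵⁺ at n = 6 (E = -13.61 eV)

Using E_n = -13.6057 Z² / n² eV:

C⁵⁺ (Z = 6) at n = 6:
E = -13.6057 × 6² / 6² = -13.6057 × 36 / 36 = -13.60570 eV

Be³⁺ (Z = 4) at n = 6:
E = -13.6057 × 4² / 6² = -13.6057 × 16 / 36 = -6.04698 eV

Since -13.60570 eV < -6.04698 eV,
C⁵⁺ at n = 6 is more tightly bound (requires more energy to ionize).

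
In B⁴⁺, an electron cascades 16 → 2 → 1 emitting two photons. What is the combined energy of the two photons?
338.81382 eV

The energy levels of B⁴⁺ are E_n = -13.6057 × 5² / n² eV.

First transition (16 → 2):
ΔE₁ = |E_2 - E_16|
ΔE₁ = |-85.03562500000 - (-1.32868164063)| = 83.70694336 eV

Second transition (2 → 1):
ΔE₂ = |E_1 - E_2|
ΔE₂ = |-340.14250000000 - (-85.03562500000)| = 255.10687500 eV

Total energy released:
E_total = ΔE₁ + ΔE₂ = 83.70694336 + 255.10687500 = 338.81382 eV

Note: This equals the direct transition 16 → 1: 338.81382 eV ✓
Energy is conserved regardless of the path taken.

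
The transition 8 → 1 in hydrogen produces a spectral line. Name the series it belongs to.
Lyman series

The spectral series in hydrogen are named based on the final (lower) energy level:
- Lyman series: n_final = 1 (ultraviolet)
- Balmer series: n_final = 2 (visible/near-UV)
- Paschen series: n_final = 3 (infrared)
- Brackett series: n_final = 4 (infrared)
- Pfund series: n_final = 5 (far infrared)

Since this transition ends at n = 1, it belongs to the Lyman series.

For reference, this 8 → 1 line has photon energy
ΔE = 13.6057 eV × (1/1² - 1/8²) = 13.39311094 eV,
corresponding to wavelength λ = hc/ΔE = 1239.84 eV·nm / 13.39311094 eV = 92.572966 nm in the ultraviolet region.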